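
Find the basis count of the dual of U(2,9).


The dual of U(r,n) is U(n-r, n) = U(7,9).
Bases of U(7,9) are all (7)-element subsets.
|B(M*)| = C(9,7) = 36.

36


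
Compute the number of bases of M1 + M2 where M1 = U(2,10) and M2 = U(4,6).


Bases of a direct sum M1 + M2: |B| = |B(M1)| * |B(M2)|.
|B(U(2,10))| = C(10,2) = 45.
|B(U(4,6))| = C(6,4) = 15.
Total bases = 45 * 15 = 675.

675


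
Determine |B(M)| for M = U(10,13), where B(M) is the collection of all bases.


Bases of U(10,13) are all 10-element subsets of the 13-element ground set.
Number of bases = C(13,10).
C(13,10) = 13! / (10! * 3!) = 286.

286


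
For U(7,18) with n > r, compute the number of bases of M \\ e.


Deleting e from U(7,18) gives U(7,17) since n > r.
Bases of U(7,17) = C(17,7) = 19448.

19448


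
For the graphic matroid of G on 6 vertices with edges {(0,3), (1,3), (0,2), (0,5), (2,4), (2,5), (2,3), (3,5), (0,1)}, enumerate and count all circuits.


A circuit in a graphic matroid = edge set of a simple cycle.
G has 6 vertices and 9 edges.
Enumerating all minimal edge subsets forming cycles...
Total circuits found: 12.

12


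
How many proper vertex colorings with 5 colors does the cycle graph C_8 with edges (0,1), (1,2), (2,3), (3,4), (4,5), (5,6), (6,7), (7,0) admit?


P(C_8, k) = (k-1)^8 + (-1)^8*(k-1).
P(5) = (4)^8 + 4
= 65536 + 4 = 65540.

65540


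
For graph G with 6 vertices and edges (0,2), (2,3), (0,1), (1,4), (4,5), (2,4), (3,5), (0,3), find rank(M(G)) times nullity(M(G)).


r(M) = |V| - c = 6 - 1 = 5.
nullity = |E| - r(M) = 8 - 5 = 3.
Product = 5 * 3 = 15.

15


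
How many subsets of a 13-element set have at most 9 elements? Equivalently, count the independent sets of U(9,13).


Independent sets of U(9,13) are all subsets of size <= 9.
Count = C(13,0) + C(13,1) + C(13,2) + C(13,3) + C(13,4) + C(13,5) + C(13,6) + C(13,7) + C(13,8) + C(13,9)
     = 1 + 13 + 78 + 286 + 715 + 1287 + 1716 + 1716 + 1287 + 715
     = 7814.

7814


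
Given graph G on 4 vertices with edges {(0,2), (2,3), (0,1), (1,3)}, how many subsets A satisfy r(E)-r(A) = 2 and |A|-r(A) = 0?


R(x,y) = sum over A in 2^E of x^(r(E)-r(A)) * y^(|A|-r(A)).
G has 4 vertices, 4 edges. r(E) = 3.
Enumerate all 2^4 = 16 subsets.
Count subsets with r(E)-r(A)=2 and |A|-r(A)=0: 4.

4


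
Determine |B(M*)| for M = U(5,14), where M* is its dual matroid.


The dual of U(r,n) is U(n-r, n) = U(9,14).
Bases of U(9,14) are all (9)-element subsets.
|B(M*)| = C(14,9) = 14! / (9! * 5!) = 2002.

2002


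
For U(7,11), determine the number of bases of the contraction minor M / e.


Contracting e from U(7,11) gives U(6,10).
Bases of U(6,10) = C(10,6) = 10! / (6! * 4!) = 210.

210


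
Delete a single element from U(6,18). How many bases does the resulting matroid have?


Deleting e from U(6,18) gives U(6,17) since n > r.
Bases of U(6,17) = (17 choose 6) = 12376.

12376


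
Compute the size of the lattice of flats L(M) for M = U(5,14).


Flats of U(5,14): every subset of size < 5 is a flat, plus E itself.
Count = C(14,0) + C(14,1) + C(14,2) + C(14,3) + C(14,4) + 1
     = 1 + 14 + 91 + 364 + 1001 + 1
     = 1472.

1472


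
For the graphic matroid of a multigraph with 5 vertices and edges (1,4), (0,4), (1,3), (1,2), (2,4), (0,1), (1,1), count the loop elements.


In a graphic matroid, a loop is a self-loop edge (u,u) with rank 0.
Examining all 7 edges for self-loops...
Self-loops found: (1,1)
Number of loops = 1.

1


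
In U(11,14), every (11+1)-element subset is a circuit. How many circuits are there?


In U(11,14), circuits are the (12)-element subsets.
Any set of 12 elements is dependent, and removing any one element gives
an independent set of size 11, so it is a minimal dependent set.
Number of circuits = (14 choose 12) = 91.

91


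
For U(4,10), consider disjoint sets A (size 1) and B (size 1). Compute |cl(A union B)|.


|A union B| = 1 + 1 = 2 (disjoint).
In U(4,10), cl(S) = S if |S| < 4, else cl(S) = E.
Since 2 < 4, cl(A union B) = A union B.
|cl(A union B)| = 2.

2


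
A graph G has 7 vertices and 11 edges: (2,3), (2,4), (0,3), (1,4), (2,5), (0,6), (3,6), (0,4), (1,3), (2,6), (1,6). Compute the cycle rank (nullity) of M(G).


Cycle rank (nullity) = |E| - r(M) = |E| - (|V| - c).
|E| = 11, |V| = 7, c = 1.
Nullity = 11 - (7 - 1) = 11 - 6 = 5.

5


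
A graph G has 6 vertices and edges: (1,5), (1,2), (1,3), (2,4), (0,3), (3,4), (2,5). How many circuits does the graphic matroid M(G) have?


A circuit in a graphic matroid = edge set of a simple cycle.
G has 6 vertices and 7 edges.
Enumerating all minimal edge subsets forming cycles...
Total circuits found: 3.

3


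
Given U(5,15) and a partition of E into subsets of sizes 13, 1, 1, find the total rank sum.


r(Ai) = min(|Ai|, 5) for each part.
Sum = min(13,5) + min(1,5) + min(1,5)
    = 5 + 1 + 1
    = 7.

7


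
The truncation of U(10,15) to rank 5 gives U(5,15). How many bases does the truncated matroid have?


Truncating U(10,15) to rank 5 gives U(5,15).
Bases of U(5,15) are all 5-element subsets of 15 elements.
Number of bases = (15 choose 5) = 3003.

3003


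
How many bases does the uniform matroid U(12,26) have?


Bases of U(12,26) are all 12-element subsets of the 26-element ground set.
Number of bases = C(26,12).
(26 choose 12) = 9657700.

9657700


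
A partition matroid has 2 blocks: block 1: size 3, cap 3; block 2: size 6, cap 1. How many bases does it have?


A basis picks exactly ci elements from block i.
Number of bases = product of C(|Si|, ci).
= C(3,3) * C(6,1)
= 1 * 6
= 6.

6


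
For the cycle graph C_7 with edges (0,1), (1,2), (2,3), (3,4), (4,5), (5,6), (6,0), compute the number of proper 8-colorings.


P(C_7, k) = (k-1)^7 + (-1)^7*(k-1).
P(8) = (7)^7 - 7
= 823543 - 7 = 823536.

823536


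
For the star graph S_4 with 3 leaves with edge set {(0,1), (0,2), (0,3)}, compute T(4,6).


A star on 4 vertices is a tree with 3 edges.
T(x,y) = x^(3) for any tree.
T(4,6) = 4^3 = 64.

64


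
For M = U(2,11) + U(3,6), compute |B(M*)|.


(M1+M2)* = M1* + M2*.
M1* = U(9,11), bases: C(11,9) = 55.
M2* = U(3,6), bases: C(6,3) = 20.
|B(M*)| = 55 * 20 = 1100.

1100


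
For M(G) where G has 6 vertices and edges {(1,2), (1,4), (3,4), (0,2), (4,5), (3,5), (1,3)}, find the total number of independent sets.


An independent set in a graphic matroid is an acyclic edge subset.
G has 6 vertices and 7 edges.
Enumerate all 2^7 = 128 subsets, checking for acyclicity.
Total independent sets = 96.

96


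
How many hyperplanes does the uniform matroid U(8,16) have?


Hyperplanes of U(8,16) are flats of rank 7.
In a uniform matroid, these are exactly the (7)-element subsets.
Count = (16 choose 7) = 11440.

11440


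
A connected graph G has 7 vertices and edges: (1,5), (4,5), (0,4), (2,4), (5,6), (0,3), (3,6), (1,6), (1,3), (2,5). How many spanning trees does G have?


By Kirchhoff's matrix tree theorem, the number of spanning trees equals
the determinant of any cofactor of the Laplacian matrix L.
G has 7 vertices and 10 edges.
Computing the (6 x 6) cofactor determinant gives 88.

88


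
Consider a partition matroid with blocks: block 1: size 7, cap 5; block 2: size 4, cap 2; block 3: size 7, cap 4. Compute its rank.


Rank of a partition matroid = sum of min(|Si|, ci) for each block.
= min(7,5) + min(4,2) + min(7,4)
= 5 + 2 + 4
= 11.

11


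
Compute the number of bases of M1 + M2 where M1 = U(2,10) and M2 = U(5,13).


Bases of a direct sum M1 + M2: |B| = |B(M1)| * |B(M2)|.
|B(U(2,10))| = C(10,2) = 45.
|B(U(5,13))| = C(13,5) = 1287.
Total bases = 45 * 1287 = 57915.

57915


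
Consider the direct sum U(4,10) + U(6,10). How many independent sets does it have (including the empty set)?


For a direct sum, |I(M1+M2)| = |I(M1)| * |I(M2)|.
|I(U(4,10))| = sum C(10,k) for k=0..4 = 386.
|I(U(6,10))| = sum C(10,k) for k=0..6 = 848.
Total = 386 * 848 = 327328.

327328


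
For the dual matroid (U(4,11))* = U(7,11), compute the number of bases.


The dual of U(r,n) is U(n-r, n) = U(7,11).
Bases of U(7,11) are all (7)-element subsets.
|B(M*)| = C(11,7) = 11! / (7! * 4!) = 330.

330


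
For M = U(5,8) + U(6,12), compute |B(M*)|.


(M1+M2)* = M1* + M2*.
M1* = U(3,8), bases: C(8,3) = 56.
M2* = U(6,12), bases: C(12,6) = 924.
|B(M*)| = 56 * 924 = 51744.

51744


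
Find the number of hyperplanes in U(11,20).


Hyperplanes of U(11,20) are flats of rank 10.
In a uniform matroid, these are exactly the (10)-element subsets.
Count = (20 choose 10) = 184756.

184756


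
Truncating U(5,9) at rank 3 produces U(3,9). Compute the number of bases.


Truncating U(5,9) to rank 3 gives U(3,9).
Bases of U(3,9) are all 3-element subsets of 9 elements.
Number of bases = C(9,3) = 9! / (3! * 6!) = 84.

84


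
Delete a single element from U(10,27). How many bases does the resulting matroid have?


Deleting e from U(10,27) gives U(10,26) since n > r.
Bases of U(10,26) = C(26,10) = 26! / (10! * 16!) = 5311735.

5311735


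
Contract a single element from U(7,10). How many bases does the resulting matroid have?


Contracting e from U(7,10) gives U(6,9).
Bases of U(6,9) = (9 choose 6) = 84.

84


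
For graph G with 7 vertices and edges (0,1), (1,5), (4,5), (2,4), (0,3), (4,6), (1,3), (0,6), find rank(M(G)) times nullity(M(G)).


r(M) = |V| - c = 7 - 1 = 6.
nullity = |E| - r(M) = 8 - 6 = 2.
Product = 6 * 2 = 12.

12


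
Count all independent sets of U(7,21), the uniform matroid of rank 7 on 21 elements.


Independent sets of U(7,21) are all subsets of size <= 7.
Count = (21 choose 0) + (21 choose 1) + (21 choose 2) + (21 choose 3) + (21 choose 4) + (21 choose 5) + (21 choose 6) + (21 choose 7)
     = 1 + 21 + 210 + 1330 + 5985 + 20349 + 54264 + 116280
     = 198440.

198440


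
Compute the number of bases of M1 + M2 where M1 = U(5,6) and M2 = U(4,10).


Bases of a direct sum M1 + M2: |B| = |B(M1)| * |B(M2)|.
|B(U(5,6))| = C(6,5) = 6.
|B(U(4,10))| = C(10,4) = 210.
Total bases = 6 * 210 = 1260.

1260


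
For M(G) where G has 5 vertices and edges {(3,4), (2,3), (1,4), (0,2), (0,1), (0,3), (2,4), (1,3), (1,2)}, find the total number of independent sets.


An independent set in a graphic matroid is an acyclic edge subset.
G has 5 vertices and 9 edges.
Enumerate all 2^9 = 512 subsets, checking for acyclicity.
Total independent sets = 198.

198


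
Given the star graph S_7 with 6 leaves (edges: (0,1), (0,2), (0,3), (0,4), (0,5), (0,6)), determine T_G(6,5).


A star on 7 vertices is a tree with 6 edges.
T(x,y) = x^(6) for any tree.
T(6,5) = 6^6 = 46656.

46656


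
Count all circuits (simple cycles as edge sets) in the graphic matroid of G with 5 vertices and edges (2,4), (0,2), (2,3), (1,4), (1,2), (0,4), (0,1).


A circuit in a graphic matroid = edge set of a simple cycle.
G has 5 vertices and 7 edges.
Enumerating all minimal edge subsets forming cycles...
Total circuits found: 7.

7


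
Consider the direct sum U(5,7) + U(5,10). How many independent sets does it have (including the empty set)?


For a direct sum, |I(M1+M2)| = |I(M1)| * |I(M2)|.
|I(U(5,7))| = sum C(7,k) for k=0..5 = 120.
|I(U(5,10))| = sum C(10,k) for k=0..5 = 638.
Total = 120 * 638 = 76560.

76560


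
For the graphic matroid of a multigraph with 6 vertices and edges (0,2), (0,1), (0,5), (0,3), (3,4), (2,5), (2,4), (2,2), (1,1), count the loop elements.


In a graphic matroid, a loop is a self-loop edge (u,u) with rank 0.
Examining all 9 edges for self-loops...
Self-loops found: (2,2), (1,1)
Number of loops = 2.

2


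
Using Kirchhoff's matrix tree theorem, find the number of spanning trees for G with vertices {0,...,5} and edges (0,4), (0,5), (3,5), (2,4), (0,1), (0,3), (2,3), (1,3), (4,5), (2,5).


By Kirchhoff's matrix tree theorem, the number of spanning trees equals
the determinant of any cofactor of the Laplacian matrix L.
G has 6 vertices and 10 edges.
Computing the (5 x 5) cofactor determinant gives 114.

114


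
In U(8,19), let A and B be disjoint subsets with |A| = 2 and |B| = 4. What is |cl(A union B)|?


|A union B| = 2 + 4 = 6 (disjoint).
In U(8,19), cl(S) = S if |S| < 8, else cl(S) = E.
Since 6 < 8, cl(A union B) = A union B.
|cl(A union B)| = 6.

6


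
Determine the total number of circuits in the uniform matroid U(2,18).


In U(2,18), circuits are the (3)-element subsets.
Any set of 3 elements is dependent, and removing any one element gives
an independent set of size 2, so it is a minimal dependent set.
Number of circuits = (18 choose 3) = 816.

816


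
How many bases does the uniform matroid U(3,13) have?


Bases of U(3,13) are all 3-element subsets of the 13-element ground set.
Number of bases = C(13,3).
(13 choose 3) = 286.

286


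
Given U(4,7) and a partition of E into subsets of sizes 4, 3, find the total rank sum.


r(Ai) = min(|Ai|, 4) for each part.
Sum = min(4,4) + min(3,4)
    = 4 + 3
    = 7.

7


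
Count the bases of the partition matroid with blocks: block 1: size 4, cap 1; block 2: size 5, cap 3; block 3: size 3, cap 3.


A basis picks exactly ci elements from block i.
Number of bases = product of C(|Si|, ci).
= C(4,1) * C(5,3) * C(3,3)
= 4 * 10 * 1
= 40.

40


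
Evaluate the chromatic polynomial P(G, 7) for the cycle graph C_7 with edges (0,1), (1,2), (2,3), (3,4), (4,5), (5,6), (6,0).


P(C_7, k) = (k-1)^7 + (-1)^7*(k-1).
P(7) = (6)^7 - 6
= 279936 - 6 = 279930.

279930


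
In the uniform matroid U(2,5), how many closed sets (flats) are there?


Flats of U(2,5): every subset of size < 2 is a flat, plus E itself.
Count = (5 choose 0) + (5 choose 1) + 1
     = 1 + 5 + 1
     = 7.

7


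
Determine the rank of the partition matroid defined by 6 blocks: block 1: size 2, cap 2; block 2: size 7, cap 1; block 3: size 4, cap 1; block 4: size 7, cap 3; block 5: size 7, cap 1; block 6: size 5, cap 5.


Rank of a partition matroid = sum of min(|Si|, ci) for each block.
= min(2,2) + min(7,1) + min(4,1) + min(7,3) + min(7,1) + min(5,5)
= 2 + 1 + 1 + 3 + 1 + 5
= 13.

13


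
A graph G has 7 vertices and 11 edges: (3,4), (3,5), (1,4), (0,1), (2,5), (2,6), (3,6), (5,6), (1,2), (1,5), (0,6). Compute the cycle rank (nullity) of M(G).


Cycle rank (nullity) = |E| - r(M) = |E| - (|V| - c).
|E| = 11, |V| = 7, c = 1.
Nullity = 11 - (7 - 1) = 11 - 6 = 5.

5


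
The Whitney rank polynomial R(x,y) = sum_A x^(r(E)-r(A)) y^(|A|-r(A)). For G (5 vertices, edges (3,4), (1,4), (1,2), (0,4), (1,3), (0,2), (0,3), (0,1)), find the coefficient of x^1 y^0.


R(x,y) = sum over A in 2^E of x^(r(E)-r(A)) * y^(|A|-r(A)).
G has 5 vertices, 8 edges. r(E) = 4.
Enumerate all 2^8 = 256 subsets.
Count subsets with r(E)-r(A)=1 and |A|-r(A)=0: 51.

51


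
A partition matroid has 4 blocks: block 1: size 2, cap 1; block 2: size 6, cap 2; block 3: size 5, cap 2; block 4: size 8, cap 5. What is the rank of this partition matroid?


Rank of a partition matroid = sum of min(|Si|, ci) for each block.
= min(2,1) + min(6,2) + min(5,2) + min(8,5)
= 1 + 2 + 2 + 5
= 10.

10


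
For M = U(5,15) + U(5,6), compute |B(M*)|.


(M1+M2)* = M1* + M2*.
M1* = U(10,15), bases: C(15,10) = 3003.
M2* = U(1,6), bases: C(6,1) = 6.
|B(M*)| = 3003 * 6 = 18018.

18018


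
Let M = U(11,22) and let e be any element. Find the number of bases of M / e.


Contracting e from U(11,22) gives U(10,21).
Bases of U(10,21) = C(21,10) = 352716.

352716


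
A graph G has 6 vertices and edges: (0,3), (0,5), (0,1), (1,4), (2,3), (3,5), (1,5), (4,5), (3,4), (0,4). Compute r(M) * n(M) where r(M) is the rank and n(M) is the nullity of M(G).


r(M) = |V| - c = 6 - 1 = 5.
nullity = |E| - r(M) = 10 - 5 = 5.
Product = 5 * 5 = 25.

25


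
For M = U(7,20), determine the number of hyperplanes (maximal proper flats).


Hyperplanes of U(7,20) are flats of rank 6.
In a uniform matroid, these are exactly the (6)-element subsets.
Count = C(20,6) = 20! / (6! * 14!) = 38760.

38760


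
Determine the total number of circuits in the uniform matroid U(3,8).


In U(3,8), circuits are the (4)-element subsets.
Any set of 4 elements is dependent, and removing any one element gives
an independent set of size 3, so it is a minimal dependent set.
Number of circuits = C(8,4) = (8 * 7 * 6 * 5) / (1 * 2 * 3 * 4) = 70.

70


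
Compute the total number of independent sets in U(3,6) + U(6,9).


For a direct sum, |I(M1+M2)| = |I(M1)| * |I(M2)|.
|I(U(3,6))| = sum C(6,k) for k=0..3 = 42.
|I(U(6,9))| = sum C(9,k) for k=0..6 = 466.
Total = 42 * 466 = 19572.

19572


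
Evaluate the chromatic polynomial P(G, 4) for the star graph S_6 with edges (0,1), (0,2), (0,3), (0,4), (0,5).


P(tree, k) = k * (k-1)^(5) for any tree on 6 vertices.
P(4) = 4 * 3^5 = 4 * 243 = 972.

972


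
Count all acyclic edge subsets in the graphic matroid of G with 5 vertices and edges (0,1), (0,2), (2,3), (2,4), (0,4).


An independent set in a graphic matroid is an acyclic edge subset.
G has 5 vertices and 5 edges.
Enumerate all 2^5 = 32 subsets, checking for acyclicity.
Total independent sets = 28.

28


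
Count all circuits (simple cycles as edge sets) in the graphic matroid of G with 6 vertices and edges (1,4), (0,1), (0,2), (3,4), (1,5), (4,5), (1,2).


A circuit in a graphic matroid = edge set of a simple cycle.
G has 6 vertices and 7 edges.
Enumerating all minimal edge subsets forming cycles...
Total circuits found: 2.

2


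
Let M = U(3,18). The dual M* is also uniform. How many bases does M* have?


The dual of U(r,n) is U(n-r, n) = U(15,18).
Bases of U(15,18) are all (15)-element subsets.
|B(M*)| = C(18,15) = 816.

816


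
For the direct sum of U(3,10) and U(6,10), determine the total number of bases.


Bases of a direct sum M1 + M2: |B| = |B(M1)| * |B(M2)|.
|B(U(3,10))| = C(10,3) = 120.
|B(U(6,10))| = C(10,6) = 210.
Total bases = 120 * 210 = 25200.

25200


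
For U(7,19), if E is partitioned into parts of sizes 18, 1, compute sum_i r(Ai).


r(Ai) = min(|Ai|, 7) for each part.
Sum = min(18,7) + min(1,7)
    = 7 + 1
    = 8.

8


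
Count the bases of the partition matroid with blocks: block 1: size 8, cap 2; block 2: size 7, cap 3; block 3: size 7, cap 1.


A basis picks exactly ci elements from block i.
Number of bases = product of C(|Si|, ci).
= C(8,2) * C(7,3) * C(7,1)
= 28 * 35 * 7
= 6860.

6860


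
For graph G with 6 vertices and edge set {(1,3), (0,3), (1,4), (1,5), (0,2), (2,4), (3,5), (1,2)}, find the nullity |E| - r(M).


Cycle rank (nullity) = |E| - r(M) = |E| - (|V| - c).
|E| = 8, |V| = 6, c = 1.
Nullity = 8 - (6 - 1) = 8 - 5 = 3.

3


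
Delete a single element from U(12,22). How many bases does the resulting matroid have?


Deleting e from U(12,22) gives U(12,21) since n > r.
Bases of U(12,21) = C(21,12) = 21! / (12! * 9!) = 293930.

293930


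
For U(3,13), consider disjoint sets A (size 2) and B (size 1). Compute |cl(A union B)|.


|A union B| = 2 + 1 = 3 (disjoint).
In U(3,13), cl(S) = S if |S| < 3, else cl(S) = E.
Since 3 >= 3, cl(A union B) = E.
|cl(A union B)| = 13.

13


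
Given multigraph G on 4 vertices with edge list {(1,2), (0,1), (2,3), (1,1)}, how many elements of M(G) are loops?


In a graphic matroid, a loop is a self-loop edge (u,u) with rank 0.
Examining all 4 edges for self-loops...
Self-loops found: (1,1)
Number of loops = 1.

1


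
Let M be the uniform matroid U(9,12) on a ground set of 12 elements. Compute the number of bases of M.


Bases of U(9,12) are all 9-element subsets of the 12-element ground set.
Number of bases = C(12,9).
(12 choose 9) = 220.

220


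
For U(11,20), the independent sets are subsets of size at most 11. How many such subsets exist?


Independent sets of U(11,20) are all subsets of size <= 11.
Count = C(20,0) + C(20,1) + C(20,2) + C(20,3) + C(20,4) + C(20,5) + C(20,6) + C(20,7) + C(20,8) + C(20,9) + C(20,10) + C(20,11)
     = 1 + 20 + 190 + 1140 + 4845 + 15504 + 38760 + 77520 + 125970 + 167960 + 184756 + 167960
     = 784626.

784626


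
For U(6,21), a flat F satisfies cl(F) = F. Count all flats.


Flats of U(6,21): every subset of size < 6 is a flat, plus E itself.
Count = (21 choose 0) + (21 choose 1) + (21 choose 2) + (21 choose 3) + (21 choose 4) + (21 choose 5) + 1
     = 1 + 21 + 210 + 1330 + 5985 + 20349 + 1
     = 27897.

27897


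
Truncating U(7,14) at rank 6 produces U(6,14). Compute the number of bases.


Truncating U(7,14) to rank 6 gives U(6,14).
Bases of U(6,14) are all 6-element subsets of 14 elements.
Number of bases = C(14,6) = 3003.

3003


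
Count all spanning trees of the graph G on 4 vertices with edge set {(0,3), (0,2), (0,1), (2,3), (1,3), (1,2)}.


By Kirchhoff's matrix tree theorem, the number of spanning trees equals
the determinant of any cofactor of the Laplacian matrix L.
G has 4 vertices and 6 edges.
Computing the (3 x 3) cofactor determinant gives 16.

16


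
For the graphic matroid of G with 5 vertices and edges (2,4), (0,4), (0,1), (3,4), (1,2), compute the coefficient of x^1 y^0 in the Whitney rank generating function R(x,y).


R(x,y) = sum over A in 2^E of x^(r(E)-r(A)) * y^(|A|-r(A)).
G has 5 vertices, 5 edges. r(E) = 4.
Enumerate all 2^5 = 32 subsets.
Count subsets with r(E)-r(A)=1 and |A|-r(A)=0: 10.

10


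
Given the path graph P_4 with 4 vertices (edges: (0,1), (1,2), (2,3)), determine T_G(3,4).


A path on 4 vertices is a tree with 3 edges.
T(x,y) = x^(3) for any tree.
T(3,4) = 3^3 = 27.

27


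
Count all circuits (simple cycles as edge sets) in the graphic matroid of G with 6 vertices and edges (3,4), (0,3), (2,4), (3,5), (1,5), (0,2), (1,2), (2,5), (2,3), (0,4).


A circuit in a graphic matroid = edge set of a simple cycle.
G has 6 vertices and 10 edges.
Enumerating all minimal edge subsets forming cycles...
Total circuits found: 18.

18


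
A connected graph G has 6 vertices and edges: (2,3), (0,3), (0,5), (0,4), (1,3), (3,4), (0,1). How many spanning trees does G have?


By Kirchhoff's matrix tree theorem, the number of spanning trees equals
the determinant of any cofactor of the Laplacian matrix L.
G has 6 vertices and 7 edges.
Computing the (5 x 5) cofactor determinant gives 8.

8


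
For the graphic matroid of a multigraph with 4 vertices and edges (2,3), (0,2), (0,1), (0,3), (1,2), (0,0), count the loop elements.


In a graphic matroid, a loop is a self-loop edge (u,u) with rank 0.
Examining all 6 edges for self-loops...
Self-loops found: (0,0)
Number of loops = 1.

1


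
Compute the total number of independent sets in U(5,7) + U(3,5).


For a direct sum, |I(M1+M2)| = |I(M1)| * |I(M2)|.
|I(U(5,7))| = sum C(7,k) for k=0..5 = 120.
|I(U(3,5))| = sum C(5,k) for k=0..3 = 26.
Total = 120 * 26 = 3120.

3120


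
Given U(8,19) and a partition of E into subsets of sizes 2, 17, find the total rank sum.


r(Ai) = min(|Ai|, 8) for each part.
Sum = min(2,8) + min(17,8)
    = 2 + 8
    = 10.

10


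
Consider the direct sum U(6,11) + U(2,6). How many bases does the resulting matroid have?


Bases of a direct sum M1 + M2: |B| = |B(M1)| * |B(M2)|.
|B(U(6,11))| = C(11,6) = 462.
|B(U(2,6))| = C(6,2) = 15.
Total bases = 462 * 15 = 6930.

6930


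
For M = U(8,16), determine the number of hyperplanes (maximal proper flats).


Hyperplanes of U(8,16) are flats of rank 7.
In a uniform matroid, these are exactly the (7)-element subsets.
Count = C(16,7) = 11440.

11440


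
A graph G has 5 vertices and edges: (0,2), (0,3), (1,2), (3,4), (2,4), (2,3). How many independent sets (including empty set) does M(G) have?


An independent set in a graphic matroid is an acyclic edge subset.
G has 5 vertices and 6 edges.
Enumerate all 2^6 = 64 subsets, checking for acyclicity.
Total independent sets = 48.

48


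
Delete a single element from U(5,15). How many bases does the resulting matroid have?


Deleting e from U(5,15) gives U(5,14) since n > r.
Bases of U(5,14) = (14 choose 5) = 2002.

2002


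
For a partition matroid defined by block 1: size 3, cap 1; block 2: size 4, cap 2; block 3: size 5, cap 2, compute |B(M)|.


A basis picks exactly ci elements from block i.
Number of bases = product of C(|Si|, ci).
= C(3,1) * C(4,2) * C(5,2)
= 3 * 6 * 10
= 180.

180


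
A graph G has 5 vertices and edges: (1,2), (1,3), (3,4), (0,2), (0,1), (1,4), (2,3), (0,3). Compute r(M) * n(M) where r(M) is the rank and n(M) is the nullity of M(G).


r(M) = |V| - c = 5 - 1 = 4.
nullity = |E| - r(M) = 8 - 4 = 4.
Product = 4 * 4 = 16.

16


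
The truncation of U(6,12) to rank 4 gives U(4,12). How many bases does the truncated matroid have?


Truncating U(6,12) to rank 4 gives U(4,12).
Bases of U(4,12) are all 4-element subsets of 12 elements.
Number of bases = C(12,4) = (12 * 11 * 10 * 9) / (1 * 2 * 3 * 4) = 495.

495


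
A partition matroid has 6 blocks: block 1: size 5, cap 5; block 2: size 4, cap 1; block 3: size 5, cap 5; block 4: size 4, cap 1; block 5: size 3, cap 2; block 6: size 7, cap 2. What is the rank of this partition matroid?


Rank of a partition matroid = sum of min(|Si|, ci) for each block.
= min(5,5) + min(4,1) + min(5,5) + min(4,1) + min(3,2) + min(7,2)
= 5 + 1 + 5 + 1 + 2 + 2
= 16.

16


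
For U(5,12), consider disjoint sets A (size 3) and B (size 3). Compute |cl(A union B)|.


|A union B| = 3 + 3 = 6 (disjoint).
In U(5,12), cl(S) = S if |S| < 5, else cl(S) = E.
Since 6 >= 5, cl(A union B) = E.
|cl(A union B)| = 12.

12


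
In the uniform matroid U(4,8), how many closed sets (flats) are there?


Flats of U(4,8): every subset of size < 4 is a flat, plus E itself.
Count = (8 choose 0) + (8 choose 1) + (8 choose 2) + (8 choose 3) + 1
     = 1 + 8 + 28 + 56 + 1
     = 94.

94


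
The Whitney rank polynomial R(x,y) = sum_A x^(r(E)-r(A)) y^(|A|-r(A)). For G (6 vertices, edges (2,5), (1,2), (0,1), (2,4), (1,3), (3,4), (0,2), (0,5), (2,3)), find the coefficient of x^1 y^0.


R(x,y) = sum over A in 2^E of x^(r(E)-r(A)) * y^(|A|-r(A)).
G has 6 vertices, 9 edges. r(E) = 5.
Enumerate all 2^9 = 512 subsets.
Count subsets with r(E)-r(A)=1 and |A|-r(A)=0: 99.

99


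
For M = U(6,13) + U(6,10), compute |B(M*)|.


(M1+M2)* = M1* + M2*.
M1* = U(7,13), bases: C(13,7) = 1716.
M2* = U(4,10), bases: C(10,4) = 210.
|B(M*)| = 1716 * 210 = 360360.

360360


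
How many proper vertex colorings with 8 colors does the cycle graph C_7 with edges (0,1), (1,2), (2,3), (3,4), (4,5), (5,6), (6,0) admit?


P(C_7, k) = (k-1)^7 + (-1)^7*(k-1).
P(8) = (7)^7 - 7
= 823543 - 7 = 823536.

823536


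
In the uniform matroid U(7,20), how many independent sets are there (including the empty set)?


Independent sets of U(7,20) are all subsets of size <= 7.
Count = C(20,0) + C(20,1) + C(20,2) + C(20,3) + C(20,4) + C(20,5) + C(20,6) + C(20,7)
     = 1 + 20 + 190 + 1140 + 4845 + 15504 + 38760 + 77520
     = 137980.

137980


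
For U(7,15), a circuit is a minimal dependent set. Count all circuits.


In U(7,15), circuits are the (8)-element subsets.
Any set of 8 elements is dependent, and removing any one element gives
an independent set of size 7, so it is a minimal dependent set.
Number of circuits = C(15,8) = 15! / (8! * 7!) = 6435.

6435


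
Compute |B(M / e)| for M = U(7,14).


Contracting e from U(7,14) gives U(6,13).
Bases of U(6,13) = C(13,6) = 1716.

1716


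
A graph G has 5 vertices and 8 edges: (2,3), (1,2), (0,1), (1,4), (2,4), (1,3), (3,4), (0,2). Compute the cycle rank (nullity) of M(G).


Cycle rank (nullity) = |E| - r(M) = |E| - (|V| - c).
|E| = 8, |V| = 5, c = 1.
Nullity = 8 - (5 - 1) = 8 - 4 = 4.

4


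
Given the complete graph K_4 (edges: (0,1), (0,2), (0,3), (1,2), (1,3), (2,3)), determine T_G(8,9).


T(K_4; x,y) = x^3 + 3x^2 + 4xy + 2x + y^3 + 3y^2 + 2y.
Substituting x=8, y=9:
= 512 + 192 + 288 + 16 + 729 + 243 + 18
= 1998.

1998


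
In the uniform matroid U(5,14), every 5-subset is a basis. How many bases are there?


Bases of U(5,14) are all 5-element subsets of the 14-element ground set.
Number of bases = C(14,5).
C(14,5) = 14! / (5! * 9!) = 2002.

2002


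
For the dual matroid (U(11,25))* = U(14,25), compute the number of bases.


The dual of U(r,n) is U(n-r, n) = U(14,25).
Bases of U(14,25) are all (14)-element subsets.
|B(M*)| = C(25,14) = 4457400.

4457400


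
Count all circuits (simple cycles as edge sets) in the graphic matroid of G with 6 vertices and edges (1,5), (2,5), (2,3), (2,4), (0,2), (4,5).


A circuit in a graphic matroid = edge set of a simple cycle.
G has 6 vertices and 6 edges.
Enumerating all minimal edge subsets forming cycles...
Total circuits found: 1.

1


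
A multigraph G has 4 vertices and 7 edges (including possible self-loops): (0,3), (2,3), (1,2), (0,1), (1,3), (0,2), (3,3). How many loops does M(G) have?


In a graphic matroid, a loop is a self-loop edge (u,u) with rank 0.
Examining all 7 edges for self-loops...
Self-loops found: (3,3)
Number of loops = 1.

1


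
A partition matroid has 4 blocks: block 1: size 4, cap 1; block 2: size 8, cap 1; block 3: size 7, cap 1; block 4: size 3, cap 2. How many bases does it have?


A basis picks exactly ci elements from block i.
Number of bases = product of C(|Si|, ci).
= C(4,1) * C(8,1) * C(7,1) * C(3,2)
= 4 * 8 * 7 * 3
= 672.

672


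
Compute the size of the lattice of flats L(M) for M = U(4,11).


Flats of U(4,11): every subset of size < 4 is a flat, plus E itself.
Count = C(11,0) + C(11,1) + C(11,2) + C(11,3) + 1
     = 1 + 11 + 55 + 165 + 1
     = 233.

233


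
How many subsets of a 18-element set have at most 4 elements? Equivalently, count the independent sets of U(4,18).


Independent sets of U(4,18) are all subsets of size <= 4.
Count = C(18,0) + C(18,1) + C(18,2) + C(18,3) + C(18,4)
     = 1 + 18 + 153 + 816 + 3060
     = 4048.

4048


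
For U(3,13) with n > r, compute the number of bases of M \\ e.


Deleting e from U(3,13) gives U(3,12) since n > r.
Bases of U(3,12) = C(12,3) = 12! / (3! * 9!) = 220.

220


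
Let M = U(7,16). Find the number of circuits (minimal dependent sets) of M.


In U(7,16), circuits are the (8)-element subsets.
Any set of 8 elements is dependent, and removing any one element gives
an independent set of size 7, so it is a minimal dependent set.
Number of circuits = C(16,8) = 16! / (8! * 8!) = 12870.

12870


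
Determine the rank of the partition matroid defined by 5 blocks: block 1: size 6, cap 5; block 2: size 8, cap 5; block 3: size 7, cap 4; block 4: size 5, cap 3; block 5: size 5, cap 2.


Rank of a partition matroid = sum of min(|Si|, ci) for each block.
= min(6,5) + min(8,5) + min(7,4) + min(5,3) + min(5,2)
= 5 + 5 + 4 + 3 + 2
= 19.

19


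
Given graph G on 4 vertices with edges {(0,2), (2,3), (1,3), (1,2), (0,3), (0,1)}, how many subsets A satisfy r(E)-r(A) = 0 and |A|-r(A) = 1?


R(x,y) = sum over A in 2^E of x^(r(E)-r(A)) * y^(|A|-r(A)).
G has 4 vertices, 6 edges. r(E) = 3.
Enumerate all 2^6 = 64 subsets.
Count subsets with r(E)-r(A)=0 and |A|-r(A)=1: 15.

15


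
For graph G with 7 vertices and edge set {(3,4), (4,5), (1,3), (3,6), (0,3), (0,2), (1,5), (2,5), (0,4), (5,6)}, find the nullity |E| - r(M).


Cycle rank (nullity) = |E| - r(M) = |E| - (|V| - c).
|E| = 10, |V| = 7, c = 1.
Nullity = 10 - (7 - 1) = 10 - 6 = 4.

4


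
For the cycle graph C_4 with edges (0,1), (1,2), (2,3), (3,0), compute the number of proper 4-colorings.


P(C_4, k) = (k-1)^4 + (-1)^4*(k-1).
P(4) = (3)^4 + 3
= 81 + 3 = 84.

84


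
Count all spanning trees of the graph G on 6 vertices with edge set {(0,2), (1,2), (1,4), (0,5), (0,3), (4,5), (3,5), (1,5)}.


By Kirchhoff's matrix tree theorem, the number of spanning trees equals
the determinant of any cofactor of the Laplacian matrix L.
G has 6 vertices and 8 edges.
Computing the (5 x 5) cofactor determinant gives 30.

30


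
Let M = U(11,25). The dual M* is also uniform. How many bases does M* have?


The dual of U(r,n) is U(n-r, n) = U(14,25).
Bases of U(14,25) are all (14)-element subsets.
|B(M*)| = C(25,14) = 25! / (14! * 11!) = 4457400.

4457400


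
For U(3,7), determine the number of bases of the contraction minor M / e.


Contracting e from U(3,7) gives U(2,6).
Bases of U(2,6) = (6 choose 2) = 15.

15


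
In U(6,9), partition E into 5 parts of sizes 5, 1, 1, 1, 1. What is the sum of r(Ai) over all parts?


r(Ai) = min(|Ai|, 6) for each part.
Sum = min(5,6) + min(1,6) + min(1,6) + min(1,6) + min(1,6)
    = 5 + 1 + 1 + 1 + 1
    = 9.

9


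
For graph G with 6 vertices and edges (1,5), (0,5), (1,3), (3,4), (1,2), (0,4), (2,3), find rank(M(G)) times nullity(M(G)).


r(M) = |V| - c = 6 - 1 = 5.
nullity = |E| - r(M) = 7 - 5 = 2.
Product = 5 * 2 = 10.

10


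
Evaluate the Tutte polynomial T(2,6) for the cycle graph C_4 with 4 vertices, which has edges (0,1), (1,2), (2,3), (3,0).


T(C_4; x,y) = x + x^2 + ... + x^(3) + y.
T(2,6) = 2^1 + 2^2 + 2^3 + 6
= 2 + 4 + 8 + 6
= 20.

20


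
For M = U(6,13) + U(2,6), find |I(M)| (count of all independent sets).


For a direct sum, |I(M1+M2)| = |I(M1)| * |I(M2)|.
|I(U(6,13))| = sum C(13,k) for k=0..6 = 4096.
|I(U(2,6))| = sum C(6,k) for k=0..2 = 22.
Total = 4096 * 22 = 90112.

90112


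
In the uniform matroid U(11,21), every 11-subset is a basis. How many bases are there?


Bases of U(11,21) are all 11-element subsets of the 21-element ground set.
Number of bases = C(21,11).
C(21,11) = 352716.

352716


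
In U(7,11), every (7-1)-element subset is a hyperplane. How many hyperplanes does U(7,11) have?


Hyperplanes of U(7,11) are flats of rank 6.
In a uniform matroid, these are exactly the (6)-element subsets.
Count = (11 choose 6) = 462.

462


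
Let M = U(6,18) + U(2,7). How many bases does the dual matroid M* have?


(M1+M2)* = M1* + M2*.
M1* = U(12,18), bases: C(18,12) = 18564.
M2* = U(5,7), bases: C(7,5) = 21.
|B(M*)| = 18564 * 21 = 389844.

389844


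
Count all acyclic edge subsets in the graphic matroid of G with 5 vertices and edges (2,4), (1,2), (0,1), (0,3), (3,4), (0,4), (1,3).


An independent set in a graphic matroid is an acyclic edge subset.
G has 5 vertices and 7 edges.
Enumerate all 2^7 = 128 subsets, checking for acyclicity.
Total independent sets = 86.

86


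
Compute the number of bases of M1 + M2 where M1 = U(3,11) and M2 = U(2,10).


Bases of a direct sum M1 + M2: |B| = |B(M1)| * |B(M2)|.
|B(U(3,11))| = C(11,3) = 165.
|B(U(2,10))| = C(10,2) = 45.
Total bases = 165 * 45 = 7425.

7425


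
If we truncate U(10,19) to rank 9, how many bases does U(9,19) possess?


Truncating U(10,19) to rank 9 gives U(9,19).
Bases of U(9,19) are all 9-element subsets of 19 elements.
Number of bases = C(19,9) = 19! / (9! * 10!) = 92378.

92378


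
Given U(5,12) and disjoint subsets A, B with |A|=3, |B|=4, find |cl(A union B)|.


|A union B| = 3 + 4 = 7 (disjoint).
In U(5,12), cl(S) = S if |S| < 5, else cl(S) = E.
Since 7 >= 5, cl(A union B) = E.
|cl(A union B)| = 12.

12


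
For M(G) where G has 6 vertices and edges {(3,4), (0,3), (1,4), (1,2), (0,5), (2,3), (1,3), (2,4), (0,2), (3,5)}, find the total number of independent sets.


An independent set in a graphic matroid is an acyclic edge subset.
G has 6 vertices and 10 edges.
Enumerate all 2^10 = 1024 subsets, checking for acyclicity.
Total independent sets = 436.

436


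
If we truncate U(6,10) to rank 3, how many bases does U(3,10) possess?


Truncating U(6,10) to rank 3 gives U(3,10).
Bases of U(3,10) are all 3-element subsets of 10 elements.
Number of bases = (10 choose 3) = 120.

120


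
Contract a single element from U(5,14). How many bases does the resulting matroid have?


Contracting e from U(5,14) gives U(4,13).
Bases of U(4,13) = C(13,4) = (13 * 12 * 11 * 10) / (1 * 2 * 3 * 4) = 715.

715


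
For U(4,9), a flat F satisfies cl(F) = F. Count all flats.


Flats of U(4,9): every subset of size < 4 is a flat, plus E itself.
Count = (9 choose 0) + (9 choose 1) + (9 choose 2) + (9 choose 3) + 1
     = 1 + 9 + 36 + 84 + 1
     = 131.

131


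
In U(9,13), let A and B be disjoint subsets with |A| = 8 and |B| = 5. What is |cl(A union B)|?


|A union B| = 8 + 5 = 13 (disjoint).
In U(9,13), cl(S) = S if |S| < 9, else cl(S) = E.
Since 13 >= 9, cl(A union B) = E.
|cl(A union B)| = 13.

13


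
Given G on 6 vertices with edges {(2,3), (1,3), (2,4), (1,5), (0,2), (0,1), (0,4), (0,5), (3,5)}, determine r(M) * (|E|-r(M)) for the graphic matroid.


r(M) = |V| - c = 6 - 1 = 5.
nullity = |E| - r(M) = 9 - 5 = 4.
Product = 5 * 4 = 20.

20


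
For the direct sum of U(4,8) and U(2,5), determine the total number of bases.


Bases of a direct sum M1 + M2: |B| = |B(M1)| * |B(M2)|.
|B(U(4,8))| = C(8,4) = 70.
|B(U(2,5))| = C(5,2) = 10.
Total bases = 70 * 10 = 700.

700


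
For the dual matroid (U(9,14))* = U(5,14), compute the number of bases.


The dual of U(r,n) is U(n-r, n) = U(5,14).
Bases of U(5,14) are all (5)-element subsets.
|B(M*)| = C(14,5) = 2002.

2002


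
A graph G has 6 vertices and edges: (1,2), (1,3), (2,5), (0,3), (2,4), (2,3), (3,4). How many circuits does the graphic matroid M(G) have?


A circuit in a graphic matroid = edge set of a simple cycle.
G has 6 vertices and 7 edges.
Enumerating all minimal edge subsets forming cycles...
Total circuits found: 3.

3


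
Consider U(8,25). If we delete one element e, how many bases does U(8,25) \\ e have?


Deleting e from U(8,25) gives U(8,24) since n > r.
Bases of U(8,24) = (24 choose 8) = 735471.

735471


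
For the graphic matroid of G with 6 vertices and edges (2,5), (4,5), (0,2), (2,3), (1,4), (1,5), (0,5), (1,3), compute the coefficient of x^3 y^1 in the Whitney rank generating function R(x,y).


R(x,y) = sum over A in 2^E of x^(r(E)-r(A)) * y^(|A|-r(A)).
G has 6 vertices, 8 edges. r(E) = 5.
Enumerate all 2^8 = 256 subsets.
Count subsets with r(E)-r(A)=3 and |A|-r(A)=1: 2.

2


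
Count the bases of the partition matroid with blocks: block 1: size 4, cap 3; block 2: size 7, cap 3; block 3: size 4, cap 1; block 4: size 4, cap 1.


A basis picks exactly ci elements from block i.
Number of bases = product of C(|Si|, ci).
= C(4,3) * C(7,3) * C(4,1) * C(4,1)
= 4 * 35 * 4 * 4
= 2240.

2240


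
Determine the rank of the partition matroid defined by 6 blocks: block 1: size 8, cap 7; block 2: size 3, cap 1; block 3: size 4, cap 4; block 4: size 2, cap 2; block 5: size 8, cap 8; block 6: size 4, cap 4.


Rank of a partition matroid = sum of min(|Si|, ci) for each block.
= min(8,7) + min(3,1) + min(4,4) + min(2,2) + min(8,8) + min(4,4)
= 7 + 1 + 4 + 2 + 8 + 4
= 26.

26


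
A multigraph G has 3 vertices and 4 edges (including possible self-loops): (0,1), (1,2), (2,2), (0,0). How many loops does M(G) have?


In a graphic matroid, a loop is a self-loop edge (u,u) with rank 0.
Examining all 4 edges for self-loops...
Self-loops found: (2,2), (0,0)
Number of loops = 2.

2


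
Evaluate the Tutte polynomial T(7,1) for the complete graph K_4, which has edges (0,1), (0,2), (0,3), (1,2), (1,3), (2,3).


T(K_4; x,y) = x^3 + 3x^2 + 4xy + 2x + y^3 + 3y^2 + 2y.
Substituting x=7, y=1:
= 343 + 147 + 28 + 14 + 1 + 3 + 2
= 538.

538


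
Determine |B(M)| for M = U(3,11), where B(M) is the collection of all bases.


Bases of U(3,11) are all 3-element subsets of the 11-element ground set.
Number of bases = C(11,3).
C(11,3) = 11! / (3! * 8!) = 165.

165


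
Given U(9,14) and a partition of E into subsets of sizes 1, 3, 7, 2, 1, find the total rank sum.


r(Ai) = min(|Ai|, 9) for each part.
Sum = min(1,9) + min(3,9) + min(7,9) + min(2,9) + min(1,9)
    = 1 + 3 + 7 + 2 + 1
    = 14.

14


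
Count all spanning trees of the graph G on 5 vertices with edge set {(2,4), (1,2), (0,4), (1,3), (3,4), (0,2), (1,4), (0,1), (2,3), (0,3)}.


By Kirchhoff's matrix tree theorem, the number of spanning trees equals
the determinant of any cofactor of the Laplacian matrix L.
G has 5 vertices and 10 edges.
Computing the (4 x 4) cofactor determinant gives 125.

125
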